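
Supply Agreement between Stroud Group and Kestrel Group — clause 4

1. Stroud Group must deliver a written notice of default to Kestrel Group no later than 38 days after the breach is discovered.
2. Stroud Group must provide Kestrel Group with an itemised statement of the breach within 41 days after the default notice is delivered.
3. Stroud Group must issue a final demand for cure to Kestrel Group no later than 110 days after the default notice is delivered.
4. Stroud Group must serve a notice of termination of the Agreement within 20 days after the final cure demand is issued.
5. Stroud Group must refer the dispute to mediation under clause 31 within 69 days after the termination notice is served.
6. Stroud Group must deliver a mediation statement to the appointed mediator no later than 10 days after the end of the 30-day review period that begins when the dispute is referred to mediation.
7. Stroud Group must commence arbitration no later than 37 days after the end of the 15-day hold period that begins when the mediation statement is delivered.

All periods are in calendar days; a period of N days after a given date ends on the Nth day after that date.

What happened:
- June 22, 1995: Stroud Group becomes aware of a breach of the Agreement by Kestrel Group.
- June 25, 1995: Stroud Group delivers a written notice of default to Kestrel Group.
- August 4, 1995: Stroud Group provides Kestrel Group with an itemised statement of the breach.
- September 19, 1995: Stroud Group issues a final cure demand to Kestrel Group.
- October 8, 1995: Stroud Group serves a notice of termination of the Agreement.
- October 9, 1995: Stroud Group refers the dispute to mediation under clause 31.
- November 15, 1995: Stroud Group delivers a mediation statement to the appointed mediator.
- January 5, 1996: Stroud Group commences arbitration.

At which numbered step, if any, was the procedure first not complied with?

(1) due by June 22, 1995 + 38 days = July 30, 1995; June 25, 1995 is within that limit.
(2) due by June 25, 1995 + 41 days = August 5, 1995; done August 4, 1995 — timely.
(3) due by June 25, 1995 + 110 days = October 13, 1995; done September 19, 1995 — timely.
(4) due by September 19, 1995 + 20 days = October 9, 1995; done October 8, 1995 — timely.
(5) due by October 8, 1995 + 69 days = December 16, 1995; October 9, 1995 is within that limit.
(6) due by November 8, 1995 + 10 days = November 18, 1995; done November 15, 1995 — timely.
(7) due by November 30, 1995 + 37 days = January 6, 1996; January 5, 1996 is within that limit.

None — every step was satisfied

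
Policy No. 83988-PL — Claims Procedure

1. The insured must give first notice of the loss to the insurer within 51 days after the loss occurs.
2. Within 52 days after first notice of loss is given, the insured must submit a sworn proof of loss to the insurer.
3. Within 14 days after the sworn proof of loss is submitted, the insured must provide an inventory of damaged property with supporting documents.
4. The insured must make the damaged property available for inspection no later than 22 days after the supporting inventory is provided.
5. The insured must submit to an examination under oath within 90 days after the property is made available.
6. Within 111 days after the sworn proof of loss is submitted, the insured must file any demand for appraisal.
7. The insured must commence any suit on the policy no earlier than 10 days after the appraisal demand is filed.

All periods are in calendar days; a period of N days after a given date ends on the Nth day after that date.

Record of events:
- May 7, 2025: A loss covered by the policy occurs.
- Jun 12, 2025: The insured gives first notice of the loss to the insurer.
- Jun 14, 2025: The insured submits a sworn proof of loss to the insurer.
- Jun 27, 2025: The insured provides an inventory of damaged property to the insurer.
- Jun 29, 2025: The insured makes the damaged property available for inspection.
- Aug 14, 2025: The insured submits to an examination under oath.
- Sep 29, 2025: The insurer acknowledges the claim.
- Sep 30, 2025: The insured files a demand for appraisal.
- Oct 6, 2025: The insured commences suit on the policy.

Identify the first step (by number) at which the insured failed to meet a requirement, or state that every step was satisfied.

(1) due by May 7, 2025 + 51 days = Jun 27, 2025; completed Jun 12, 2025, before the deadline.
(2) due by Jun 12, 2025 + 52 days = Aug 3, 2025; Jun 14, 2025 is within that limit.
(3) due by Jun 14, 2025 + 14 days = Jun 28, 2025; done Jun 27, 2025 — timely.
(4) due by Jun 27, 2025 + 22 days = Jul 19, 2025; completed Jun 29, 2025, before the deadline.
(5) due by Jun 29, 2025 + 90 days = Sep 27, 2025; done Aug 14, 2025 — timely.
(6) due by Jun 14, 2025 + 111 days = Oct 3, 2025; completed Sep 30, 2025, before the deadline.
(7) permitted from Sep 30, 2025 + 10 days = Oct 10, 2025 onward; acted on Oct 6, 2025, 4 days prematurely.
No need to go further; step 7 was not satisfied.

Step 7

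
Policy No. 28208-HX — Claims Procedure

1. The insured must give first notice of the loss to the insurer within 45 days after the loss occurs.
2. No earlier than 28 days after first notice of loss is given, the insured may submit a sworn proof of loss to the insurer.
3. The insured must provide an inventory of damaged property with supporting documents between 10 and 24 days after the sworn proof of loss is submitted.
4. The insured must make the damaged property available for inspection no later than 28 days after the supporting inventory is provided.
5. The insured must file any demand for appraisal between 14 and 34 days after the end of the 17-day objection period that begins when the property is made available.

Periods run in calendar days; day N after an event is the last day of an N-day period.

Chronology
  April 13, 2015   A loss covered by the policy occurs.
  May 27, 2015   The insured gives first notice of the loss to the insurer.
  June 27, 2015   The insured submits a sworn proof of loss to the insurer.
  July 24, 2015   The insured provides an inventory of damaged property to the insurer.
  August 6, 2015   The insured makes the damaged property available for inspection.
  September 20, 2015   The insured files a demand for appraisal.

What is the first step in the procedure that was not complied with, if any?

Step 3

Step 1 — counting 45 days from April 13, 2015 (when the loss occurs) gives a deadline of May 28, 2015; completed May 27, 2015, before the deadline.
Step 2 — must wait 28 days from May 27, 2015 (when first notice of loss is given), so not before June 24, 2015; June 27, 2015 is on or after that date.
Step 3 — 10 and 24 days from June 27, 2015 (when the sworn proof of loss is submitted) are July 7, 2015 and July 21, 2015 respectively; July 24, 2015 is 3 days past the end of the window.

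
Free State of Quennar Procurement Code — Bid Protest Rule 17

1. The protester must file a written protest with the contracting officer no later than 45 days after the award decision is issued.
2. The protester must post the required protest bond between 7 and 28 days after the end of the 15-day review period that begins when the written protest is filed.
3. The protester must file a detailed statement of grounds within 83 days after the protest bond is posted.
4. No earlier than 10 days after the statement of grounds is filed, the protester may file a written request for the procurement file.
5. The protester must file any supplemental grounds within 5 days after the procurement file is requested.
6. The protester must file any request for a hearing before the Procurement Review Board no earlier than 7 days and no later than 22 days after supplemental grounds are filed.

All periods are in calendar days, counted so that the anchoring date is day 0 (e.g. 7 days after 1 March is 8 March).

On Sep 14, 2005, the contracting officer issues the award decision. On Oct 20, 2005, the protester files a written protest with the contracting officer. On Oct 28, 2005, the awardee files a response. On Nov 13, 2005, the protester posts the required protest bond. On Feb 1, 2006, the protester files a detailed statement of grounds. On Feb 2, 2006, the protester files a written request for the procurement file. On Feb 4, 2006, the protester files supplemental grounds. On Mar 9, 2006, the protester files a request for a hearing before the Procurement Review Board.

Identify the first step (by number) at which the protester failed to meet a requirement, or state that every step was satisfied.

Step 1: 45 days after Sep 14, 2005 (when the award decision is issued) is Oct 29, 2005; Oct 20, 2005 is within that limit.
Step 2: the window is 7–28 days after Nov 4, 2005 (end of the 15-day review period, which began when the written protest is filed on Oct 20, 2005), so Nov 11, 2005 through Dec 2, 2005; Nov 13, 2005 falls inside that range.
Step 3: 83 days after Nov 13, 2005 (when the protest bond is posted) is Feb 4, 2006; Feb 1, 2006 is within that limit.
Step 4: the earliest permitted date is 10 days after Feb 1, 2006 (when the statement of grounds is filed), i.e. Feb 11, 2006; acted on Feb 2, 2006, 9 days prematurely.

Step 4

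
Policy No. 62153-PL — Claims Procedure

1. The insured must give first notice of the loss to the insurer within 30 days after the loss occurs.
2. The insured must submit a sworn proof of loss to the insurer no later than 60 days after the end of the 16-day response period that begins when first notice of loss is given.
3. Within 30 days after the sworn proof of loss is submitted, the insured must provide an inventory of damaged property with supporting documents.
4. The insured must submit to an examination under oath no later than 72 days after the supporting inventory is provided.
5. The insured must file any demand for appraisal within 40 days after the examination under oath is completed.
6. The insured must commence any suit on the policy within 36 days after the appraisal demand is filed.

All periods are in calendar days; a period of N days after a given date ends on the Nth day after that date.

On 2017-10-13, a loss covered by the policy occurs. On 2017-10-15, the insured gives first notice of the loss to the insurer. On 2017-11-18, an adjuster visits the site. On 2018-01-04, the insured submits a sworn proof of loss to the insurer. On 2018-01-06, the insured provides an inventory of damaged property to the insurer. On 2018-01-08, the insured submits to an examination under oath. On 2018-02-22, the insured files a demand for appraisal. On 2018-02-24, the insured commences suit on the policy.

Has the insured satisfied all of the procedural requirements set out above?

(1) due by 2017-10-13 + 30 days = 2017-11-12; done 2017-10-15 — timely.
(2) due by 2017-10-31 + 60 days = 2017-12-30; done 2018-01-04 — 5 days late.

No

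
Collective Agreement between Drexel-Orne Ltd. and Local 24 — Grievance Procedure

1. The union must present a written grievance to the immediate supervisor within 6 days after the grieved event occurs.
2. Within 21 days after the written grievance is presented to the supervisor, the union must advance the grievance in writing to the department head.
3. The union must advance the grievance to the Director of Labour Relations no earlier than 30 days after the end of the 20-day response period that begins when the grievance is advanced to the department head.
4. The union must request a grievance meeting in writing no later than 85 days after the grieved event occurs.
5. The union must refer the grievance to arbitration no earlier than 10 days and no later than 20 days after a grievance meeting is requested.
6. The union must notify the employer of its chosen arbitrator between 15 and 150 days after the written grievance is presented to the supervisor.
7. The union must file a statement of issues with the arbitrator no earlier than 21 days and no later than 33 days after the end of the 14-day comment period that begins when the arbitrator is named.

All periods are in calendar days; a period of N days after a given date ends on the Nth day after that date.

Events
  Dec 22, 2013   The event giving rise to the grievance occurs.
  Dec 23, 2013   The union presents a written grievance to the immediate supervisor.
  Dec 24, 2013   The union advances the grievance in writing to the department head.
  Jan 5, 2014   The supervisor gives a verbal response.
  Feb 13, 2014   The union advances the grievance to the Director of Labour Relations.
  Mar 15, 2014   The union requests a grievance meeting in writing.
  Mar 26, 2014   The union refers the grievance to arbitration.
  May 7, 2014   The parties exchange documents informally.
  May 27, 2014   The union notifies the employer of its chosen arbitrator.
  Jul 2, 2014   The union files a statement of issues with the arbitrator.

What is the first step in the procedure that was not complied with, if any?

Step 1 — counting 6 days from Dec 22, 2013 (when the grieved event occurs) gives a deadline of Dec 28, 2013; done Dec 23, 2013 — timely.
Step 2 — counting 21 days from Dec 23, 2013 (when the written grievance is presented to the supervisor) gives a deadline of Jan 13, 2014; done Dec 24, 2013 — timely.
Step 3 — must wait 30 days from Jan 13, 2014 (end of the 20-day response period, which began when the grievance is advanced to the department head on Dec 24, 2013), so not before Feb 12, 2014; Feb 13, 2014 is on or after that date.
Step 4 — counting 85 days from Dec 22, 2013 (when the grieved event occurs) gives a deadline of Mar 17, 2014; Mar 15, 2014 is within that limit.
Step 5 — 10 and 20 days from Mar 15, 2014 (when a grievance meeting is requested) are Mar 25, 2014 and Apr 4, 2014 respectively; done Mar 26, 2014, which is between those dates.
Step 6 — 15 and 150 days from Dec 23, 2013 (when the written grievance is presented to the supervisor) are Jan 7, 2014 and May 22, 2014 respectively; May 27, 2014 is 5 days past the end of the window.

Step 6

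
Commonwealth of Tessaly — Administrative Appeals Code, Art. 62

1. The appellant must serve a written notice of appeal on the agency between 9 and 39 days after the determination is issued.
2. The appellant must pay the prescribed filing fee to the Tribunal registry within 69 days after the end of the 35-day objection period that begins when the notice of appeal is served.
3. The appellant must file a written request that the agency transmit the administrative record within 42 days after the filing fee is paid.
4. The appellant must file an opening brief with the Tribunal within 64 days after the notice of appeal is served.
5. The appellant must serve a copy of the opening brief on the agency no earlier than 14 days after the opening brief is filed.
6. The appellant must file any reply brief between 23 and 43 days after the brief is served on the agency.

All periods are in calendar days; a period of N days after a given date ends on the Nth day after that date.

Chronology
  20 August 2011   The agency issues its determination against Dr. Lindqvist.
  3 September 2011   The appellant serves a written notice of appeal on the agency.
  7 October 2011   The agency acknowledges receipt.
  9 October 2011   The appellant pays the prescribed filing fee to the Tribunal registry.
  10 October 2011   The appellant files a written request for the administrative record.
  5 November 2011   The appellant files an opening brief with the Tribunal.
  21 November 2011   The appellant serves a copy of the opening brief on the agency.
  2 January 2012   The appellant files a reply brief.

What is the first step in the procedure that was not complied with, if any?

Step 1 — 9 and 39 days from 20 August 2011 (when the determination is issued) are 29 August 2011 and 28 September 2011 respectively; done 3 September 2011 — within the window.
Step 2 — counting 69 days from 8 October 2011 (end of the 35-day objection period, which began when the notice of appeal is served on 3 September 2011) gives a deadline of 16 December 2011; 9 October 2011 is within that limit.
Step 3 — counting 42 days from 9 October 2011 (when the filing fee is paid) gives a deadline of 20 November 2011; 10 October 2011 is within that limit.
Step 4 — counting 64 days from 3 September 2011 (when the notice of appeal is served) gives a deadline of 6 November 2011; done 5 November 2011 — timely.
Step 5 — must wait 14 days from 5 November 2011 (when the opening brief is filed), so not before 19 November 2011; done 21 November 2011, after the minimum wait.
Step 6 — 23 and 43 days from 21 November 2011 (when the brief is served on the agency) are 14 December 2011 and 3 January 2012 respectively; done 2 January 2012 — within the window.

None — every step was satisfied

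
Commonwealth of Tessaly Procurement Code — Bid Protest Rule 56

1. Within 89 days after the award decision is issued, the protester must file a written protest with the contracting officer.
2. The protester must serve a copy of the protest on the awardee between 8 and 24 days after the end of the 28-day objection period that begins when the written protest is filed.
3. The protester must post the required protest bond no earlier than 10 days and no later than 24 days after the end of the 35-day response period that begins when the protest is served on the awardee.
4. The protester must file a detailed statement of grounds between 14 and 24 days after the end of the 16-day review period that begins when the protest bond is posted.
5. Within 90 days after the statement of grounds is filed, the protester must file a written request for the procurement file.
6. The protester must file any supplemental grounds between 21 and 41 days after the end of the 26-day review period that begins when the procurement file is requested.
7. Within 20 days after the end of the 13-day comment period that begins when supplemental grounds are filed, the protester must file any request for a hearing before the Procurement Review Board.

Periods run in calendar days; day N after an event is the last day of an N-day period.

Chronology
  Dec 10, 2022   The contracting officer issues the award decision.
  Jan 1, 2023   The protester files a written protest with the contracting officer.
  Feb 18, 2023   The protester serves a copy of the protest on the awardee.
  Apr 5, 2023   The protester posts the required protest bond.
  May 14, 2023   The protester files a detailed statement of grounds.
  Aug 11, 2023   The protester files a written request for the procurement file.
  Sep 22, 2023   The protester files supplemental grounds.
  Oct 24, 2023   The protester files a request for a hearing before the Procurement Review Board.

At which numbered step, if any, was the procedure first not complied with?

Step 1: 89 days after Dec 10, 2022 (when the award decision is issued) is Mar 9, 2023; completed Jan 1, 2023, before the deadline.
Step 2: the window is 8–24 days after Jan 29, 2023 (end of the 28-day objection period, which began when the written protest is filed on Jan 1, 2023), so Feb 6, 2023 through Feb 22, 2023; done Feb 18, 2023, which is between those dates.
Step 3: the window is 10–24 days after Mar 25, 2023 (end of the 35-day response period, which began when the protest is served on the awardee on Feb 18, 2023), so Apr 4, 2023 through Apr 18, 2023; Apr 5, 2023 falls inside that range.
Step 4: the window is 14–24 days after Apr 21, 2023 (end of the 16-day review period, which began when the protest bond is posted on Apr 5, 2023), so May 5, 2023 through May 15, 2023; done May 14, 2023 — within the window.
Step 5: 90 days after May 14, 2023 (when the statement of grounds is filed) is Aug 12, 2023; completed Aug 11, 2023, before the deadline.
Step 6: the window is 21–41 days after Sep 6, 2023 (end of the 26-day review period, which began when the procurement file is requested on Aug 11, 2023), so Sep 27, 2023 through Oct 17, 2023; done Sep 22, 2023 — 5 days before the window opened.

Step 6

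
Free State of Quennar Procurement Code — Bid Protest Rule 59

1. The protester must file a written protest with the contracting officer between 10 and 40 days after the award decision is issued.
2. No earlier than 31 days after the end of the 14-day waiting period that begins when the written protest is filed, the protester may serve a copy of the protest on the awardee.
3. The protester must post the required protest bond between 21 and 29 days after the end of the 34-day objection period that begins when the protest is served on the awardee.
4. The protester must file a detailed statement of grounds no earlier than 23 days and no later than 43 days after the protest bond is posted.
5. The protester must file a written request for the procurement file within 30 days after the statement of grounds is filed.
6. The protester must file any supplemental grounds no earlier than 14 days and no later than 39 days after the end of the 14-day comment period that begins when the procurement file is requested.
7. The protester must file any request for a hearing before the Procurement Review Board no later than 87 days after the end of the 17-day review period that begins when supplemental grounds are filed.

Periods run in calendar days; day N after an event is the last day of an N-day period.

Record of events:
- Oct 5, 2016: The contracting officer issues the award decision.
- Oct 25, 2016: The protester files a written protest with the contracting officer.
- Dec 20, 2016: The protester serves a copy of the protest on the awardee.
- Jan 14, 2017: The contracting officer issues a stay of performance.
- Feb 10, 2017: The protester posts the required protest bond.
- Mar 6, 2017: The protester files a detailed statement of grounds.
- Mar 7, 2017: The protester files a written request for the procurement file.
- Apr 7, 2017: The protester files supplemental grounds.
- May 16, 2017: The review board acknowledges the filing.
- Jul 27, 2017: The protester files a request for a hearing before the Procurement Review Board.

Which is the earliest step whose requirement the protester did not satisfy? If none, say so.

Step 3

Step 1 — 10 and 40 days from Oct 5, 2016 (when the award decision is issued) are Oct 15, 2016 and Nov 14, 2016 respectively; done Oct 25, 2016 — within the window.
Step 2 — must wait 31 days from Nov 8, 2016 (end of the 14-day waiting period, which began when the written protest is filed on Oct 25, 2016), so not before Dec 9, 2016; done Dec 20, 2016 — permitted.
Step 3 — 21 and 29 days from Jan 23, 2017 (end of the 34-day objection period, which began when the protest is served on the awardee on Dec 20, 2016) are Feb 13, 2017 and Feb 21, 2017 respectively; done Feb 10, 2017 — 3 days before the window opened.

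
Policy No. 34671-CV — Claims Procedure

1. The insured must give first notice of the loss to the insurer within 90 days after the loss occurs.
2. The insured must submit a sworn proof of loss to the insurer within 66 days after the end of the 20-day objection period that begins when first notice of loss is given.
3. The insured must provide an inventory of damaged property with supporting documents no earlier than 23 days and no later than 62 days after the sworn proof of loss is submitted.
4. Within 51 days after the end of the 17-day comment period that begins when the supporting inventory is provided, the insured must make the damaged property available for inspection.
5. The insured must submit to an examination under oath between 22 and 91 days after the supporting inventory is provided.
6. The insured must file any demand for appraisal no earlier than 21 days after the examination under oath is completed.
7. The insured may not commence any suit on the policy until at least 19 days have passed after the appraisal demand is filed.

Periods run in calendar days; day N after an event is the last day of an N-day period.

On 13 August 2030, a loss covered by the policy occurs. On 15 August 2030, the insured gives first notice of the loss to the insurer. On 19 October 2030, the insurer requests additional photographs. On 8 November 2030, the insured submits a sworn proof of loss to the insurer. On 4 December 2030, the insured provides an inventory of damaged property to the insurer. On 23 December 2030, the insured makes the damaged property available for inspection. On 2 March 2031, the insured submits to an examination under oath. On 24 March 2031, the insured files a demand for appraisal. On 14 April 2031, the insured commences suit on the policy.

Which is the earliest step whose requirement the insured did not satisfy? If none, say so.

None — every step was satisfied

Step 1: 90 days after 13 August 2030 (when the loss occurs) is 11 November 2030; 15 August 2030 is within that limit.
Step 2: 66 days after 4 September 2030 (end of the 20-day objection period, which began when first notice of loss is given on 15 August 2030) is 9 November 2030; 8 November 2030 is within that limit.
Step 3: the window is 23–62 days after 8 November 2030 (when the sworn proof of loss is submitted), so 1 December 2030 through 9 January 2031; 4 December 2030 falls inside that range.
Step 4: 51 days after 21 December 2030 (end of the 17-day comment period, which began when the supporting inventory is provided on 4 December 2030) is 10 February 2031; 23 December 2030 is within that limit.
Step 5: the window is 22–91 days after 4 December 2030 (when the supporting inventory is provided), so 26 December 2030 through 5 March 2031; done 2 March 2031, which is between those dates.
Step 6: the earliest permitted date is 21 days after 2 March 2031 (when the examination under oath is completed), i.e. 23 March 2031; done 24 March 2031 — permitted.
Step 7: the earliest permitted date is 19 days after 24 March 2031 (when the appraisal demand is filed), i.e. 12 April 2031; done 14 April 2031 — permitted.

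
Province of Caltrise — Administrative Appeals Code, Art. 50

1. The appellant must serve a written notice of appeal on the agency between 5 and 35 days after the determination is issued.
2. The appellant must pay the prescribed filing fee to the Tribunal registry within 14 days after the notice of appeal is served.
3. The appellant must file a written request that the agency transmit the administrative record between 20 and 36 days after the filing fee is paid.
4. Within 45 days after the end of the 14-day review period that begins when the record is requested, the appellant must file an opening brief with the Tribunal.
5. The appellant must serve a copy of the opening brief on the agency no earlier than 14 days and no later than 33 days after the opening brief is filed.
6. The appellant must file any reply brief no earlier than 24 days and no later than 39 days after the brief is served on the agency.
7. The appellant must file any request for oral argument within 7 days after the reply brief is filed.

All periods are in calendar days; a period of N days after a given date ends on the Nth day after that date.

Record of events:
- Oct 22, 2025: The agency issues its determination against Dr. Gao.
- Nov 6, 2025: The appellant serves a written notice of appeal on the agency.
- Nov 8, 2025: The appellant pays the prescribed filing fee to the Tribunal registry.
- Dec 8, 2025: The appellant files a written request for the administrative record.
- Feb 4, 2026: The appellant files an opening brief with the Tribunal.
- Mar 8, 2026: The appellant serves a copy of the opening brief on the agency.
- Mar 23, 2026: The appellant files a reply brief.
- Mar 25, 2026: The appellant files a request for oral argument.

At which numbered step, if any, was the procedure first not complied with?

Step 6

Step 1 — 5 and 35 days from Oct 22, 2025 (when the determination is issued) are Oct 27, 2025 and Nov 26, 2025 respectively; done Nov 6, 2025 — within the window.
Step 2 — counting 14 days from Nov 6, 2025 (when the notice of appeal is served) gives a deadline of Nov 20, 2025; Nov 8, 2025 is within that limit.
Step 3 — 20 and 36 days from Nov 8, 2025 (when the filing fee is paid) are Nov 28, 2025 and Dec 14, 2025 respectively; done Dec 8, 2025, which is between those dates.
Step 4 — counting 45 days from Dec 22, 2025 (end of the 14-day review period, which began when the record is requested on Dec 8, 2025) gives a deadline of Feb 5, 2026; done Feb 4, 2026 — timely.
Step 5 — 14 and 33 days from Feb 4, 2026 (when the opening brief is filed) are Feb 18, 2026 and Mar 9, 2026 respectively; done Mar 8, 2026 — within the window.
Step 6 — 24 and 39 days from Mar 8, 2026 (when the brief is served on the agency) are Apr 1, 2026 and Apr 16, 2026 respectively; done Mar 23, 2026 — 9 days before the window opened.
The procedure was therefore not followed at step 6.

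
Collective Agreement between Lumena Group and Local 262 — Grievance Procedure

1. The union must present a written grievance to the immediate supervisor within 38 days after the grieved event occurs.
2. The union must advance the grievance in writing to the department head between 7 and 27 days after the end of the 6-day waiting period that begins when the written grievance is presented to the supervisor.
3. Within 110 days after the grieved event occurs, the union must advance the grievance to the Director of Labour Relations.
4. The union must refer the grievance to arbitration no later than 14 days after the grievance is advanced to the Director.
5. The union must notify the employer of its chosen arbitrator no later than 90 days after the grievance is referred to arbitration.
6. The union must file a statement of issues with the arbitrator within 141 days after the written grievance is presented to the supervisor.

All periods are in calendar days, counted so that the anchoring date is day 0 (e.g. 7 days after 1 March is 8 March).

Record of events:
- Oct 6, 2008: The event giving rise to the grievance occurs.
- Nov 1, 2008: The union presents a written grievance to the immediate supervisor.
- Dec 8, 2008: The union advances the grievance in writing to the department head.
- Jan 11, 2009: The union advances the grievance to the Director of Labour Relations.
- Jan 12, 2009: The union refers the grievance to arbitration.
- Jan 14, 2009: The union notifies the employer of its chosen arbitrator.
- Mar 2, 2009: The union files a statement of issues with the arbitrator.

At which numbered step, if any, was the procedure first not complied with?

Step 2

Step 1 — counting 38 days from Oct 6, 2008 (when the grieved event occurs) gives a deadline of Nov 13, 2008; Nov 1, 2008 is within that limit.
Step 2 — 7 and 27 days from Nov 7, 2008 (end of the 6-day waiting period, which began when the written grievance is presented to the supervisor on Nov 1, 2008) are Nov 14, 2008 and Dec 4, 2008 respectively; done Dec 8, 2008 — 4 days after the window closed.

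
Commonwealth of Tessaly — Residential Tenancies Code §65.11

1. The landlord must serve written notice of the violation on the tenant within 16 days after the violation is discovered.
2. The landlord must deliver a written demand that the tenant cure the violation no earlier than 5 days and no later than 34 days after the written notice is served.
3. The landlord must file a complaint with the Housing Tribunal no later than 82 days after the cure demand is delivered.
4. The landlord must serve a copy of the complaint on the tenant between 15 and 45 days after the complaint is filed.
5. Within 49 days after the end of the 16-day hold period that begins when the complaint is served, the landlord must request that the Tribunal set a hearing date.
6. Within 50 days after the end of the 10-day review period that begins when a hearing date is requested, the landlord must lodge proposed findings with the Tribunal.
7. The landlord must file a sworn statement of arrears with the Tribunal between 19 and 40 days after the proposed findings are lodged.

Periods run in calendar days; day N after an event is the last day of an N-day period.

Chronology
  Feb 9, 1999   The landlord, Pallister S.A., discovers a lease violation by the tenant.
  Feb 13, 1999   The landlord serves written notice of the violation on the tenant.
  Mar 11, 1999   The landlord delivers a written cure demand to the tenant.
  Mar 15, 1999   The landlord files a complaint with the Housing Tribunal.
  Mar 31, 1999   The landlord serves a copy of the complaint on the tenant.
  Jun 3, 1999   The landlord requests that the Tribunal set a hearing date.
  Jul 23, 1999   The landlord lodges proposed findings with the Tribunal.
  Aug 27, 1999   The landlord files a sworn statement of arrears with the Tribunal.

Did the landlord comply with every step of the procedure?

Step 1: 16 days after Feb 9, 1999 (when the violation is discovered) is Feb 25, 1999; completed Feb 13, 1999, before the deadline.
Step 2: the window is 5–34 days after Feb 13, 1999 (when the written notice is served), so Feb 18, 1999 through Mar 19, 1999; done Mar 11, 1999 — within the window.
Step 3: 82 days after Mar 11, 1999 (when the cure demand is delivered) is Jun 1, 1999; Mar 15, 1999 is within that limit.
Step 4: the window is 15–45 days after Mar 15, 1999 (when the complaint is filed), so Mar 30, 1999 through Apr 29, 1999; done Mar 31, 1999 — within the window.
Step 5: 49 days after Apr 16, 1999 (end of the 16-day hold period, which began when the complaint is served on Mar 31, 1999) is Jun 4, 1999; completed Jun 3, 1999, before the deadline.
Step 6: 50 days after Jun 13, 1999 (end of the 10-day review period, which began when a hearing date is requested on Jun 3, 1999) is Aug 2, 1999; done Jul 23, 1999 — timely.
Step 7: the window is 19–40 days after Jul 23, 1999 (when the proposed findings are lodged), so Aug 11, 1999 through Sep 1, 1999; done Aug 27, 1999 — within the window.

Yes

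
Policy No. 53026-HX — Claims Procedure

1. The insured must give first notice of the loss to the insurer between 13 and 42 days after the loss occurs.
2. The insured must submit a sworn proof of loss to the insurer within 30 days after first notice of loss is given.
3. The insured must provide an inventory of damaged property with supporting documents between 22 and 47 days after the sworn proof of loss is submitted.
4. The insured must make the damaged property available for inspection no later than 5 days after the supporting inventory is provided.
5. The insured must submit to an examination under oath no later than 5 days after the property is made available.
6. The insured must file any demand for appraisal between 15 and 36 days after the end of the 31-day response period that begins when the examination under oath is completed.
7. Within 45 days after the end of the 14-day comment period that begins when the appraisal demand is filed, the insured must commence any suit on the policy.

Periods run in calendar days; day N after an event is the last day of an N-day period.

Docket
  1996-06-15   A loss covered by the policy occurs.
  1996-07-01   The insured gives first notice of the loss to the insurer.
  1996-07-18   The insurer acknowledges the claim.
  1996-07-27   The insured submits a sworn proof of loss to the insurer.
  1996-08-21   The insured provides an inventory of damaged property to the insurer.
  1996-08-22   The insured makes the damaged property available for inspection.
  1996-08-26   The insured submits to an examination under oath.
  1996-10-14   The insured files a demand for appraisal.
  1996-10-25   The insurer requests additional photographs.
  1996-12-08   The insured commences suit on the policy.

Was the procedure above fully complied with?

Yes

Step 1: the window is 13–42 days after 1996-06-15 (when the loss occurs), so 1996-06-28 through 1996-07-27; 1996-07-01 falls inside that range.
Step 2: 30 days after 1996-07-01 (when first notice of loss is given) is 1996-07-31; 1996-07-27 is within that limit.
Step 3: the window is 22–47 days after 1996-07-27 (when the sworn proof of loss is submitted), so 1996-08-18 through 1996-09-12; done 1996-08-21, which is between those dates.
Step 4: 5 days after 1996-08-21 (when the supporting inventory is provided) is 1996-08-26; done 1996-08-22 — timely.
Step 5: 5 days after 1996-08-22 (when the property is made available) is 1996-08-27; completed 1996-08-26, before the deadline.
Step 6: the window is 15–36 days after 1996-09-26 (end of the 31-day response period, which began when the examination under oath is completed on 1996-08-26), so 1996-10-11 through 1996-11-01; done 1996-10-14, which is between those dates.
Step 7: 45 days after 1996-10-28 (end of the 14-day comment period, which began when the appraisal demand is filed on 1996-10-14) is 1996-12-12; 1996-12-08 is within that limit.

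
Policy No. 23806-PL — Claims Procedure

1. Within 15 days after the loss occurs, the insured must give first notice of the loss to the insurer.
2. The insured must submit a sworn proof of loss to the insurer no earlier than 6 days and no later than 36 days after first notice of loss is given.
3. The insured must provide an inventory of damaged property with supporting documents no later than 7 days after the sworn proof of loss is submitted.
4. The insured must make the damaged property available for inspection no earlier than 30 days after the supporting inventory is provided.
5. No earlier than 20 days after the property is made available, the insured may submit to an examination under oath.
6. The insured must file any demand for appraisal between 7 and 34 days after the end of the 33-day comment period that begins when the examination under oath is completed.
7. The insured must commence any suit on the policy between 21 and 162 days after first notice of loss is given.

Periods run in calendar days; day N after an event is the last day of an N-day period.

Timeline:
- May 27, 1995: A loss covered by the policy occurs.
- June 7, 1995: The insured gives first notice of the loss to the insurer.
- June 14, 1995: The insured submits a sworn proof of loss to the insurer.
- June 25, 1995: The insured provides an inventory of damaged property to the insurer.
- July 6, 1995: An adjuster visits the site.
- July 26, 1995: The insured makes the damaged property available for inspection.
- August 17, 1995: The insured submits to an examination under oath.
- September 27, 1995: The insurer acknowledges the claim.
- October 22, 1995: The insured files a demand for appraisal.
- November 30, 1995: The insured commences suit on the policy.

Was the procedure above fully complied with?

(1) due by May 27, 1995 + 15 days = June 11, 1995; June 7, 1995 is within that limit.
(2) the permitted window runs from June 7, 1995 + 6 = June 13, 1995 to June 7, 1995 + 36 = July 13, 1995; June 14, 1995 falls inside that range.
(3) due by June 14, 1995 + 7 days = June 21, 1995; June 25, 1995 misses that deadline by 4 days.
The procedure was therefore not followed at step 3.

No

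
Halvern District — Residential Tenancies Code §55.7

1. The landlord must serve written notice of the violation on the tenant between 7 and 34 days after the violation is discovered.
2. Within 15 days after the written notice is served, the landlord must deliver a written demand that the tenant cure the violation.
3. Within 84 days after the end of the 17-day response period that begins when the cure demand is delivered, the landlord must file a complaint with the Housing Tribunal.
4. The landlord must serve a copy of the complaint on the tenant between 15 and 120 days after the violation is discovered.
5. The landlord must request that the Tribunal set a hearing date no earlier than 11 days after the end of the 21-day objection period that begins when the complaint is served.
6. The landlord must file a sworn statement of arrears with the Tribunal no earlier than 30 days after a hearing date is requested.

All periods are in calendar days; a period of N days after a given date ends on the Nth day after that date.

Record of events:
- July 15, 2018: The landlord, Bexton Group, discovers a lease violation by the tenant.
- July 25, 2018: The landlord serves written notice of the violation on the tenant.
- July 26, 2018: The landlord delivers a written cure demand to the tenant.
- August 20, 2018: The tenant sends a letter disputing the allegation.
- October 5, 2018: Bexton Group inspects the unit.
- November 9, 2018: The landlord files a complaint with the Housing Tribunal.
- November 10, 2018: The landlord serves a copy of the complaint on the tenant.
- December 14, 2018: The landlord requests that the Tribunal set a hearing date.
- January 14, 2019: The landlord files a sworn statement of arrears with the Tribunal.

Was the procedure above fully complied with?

(1) the permitted window runs from July 15, 2018 + 7 = July 22, 2018 to July 15, 2018 + 34 = August 18, 2018; done July 25, 2018, which is between those dates.
(2) due by July 25, 2018 + 15 days = August 9, 2018; done July 26, 2018 — timely.
(3) due by August 12, 2018 + 84 days = November 4, 2018; not done until November 9, 2018, 5 days after the deadline.
That is the first point of non-compliance.

No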